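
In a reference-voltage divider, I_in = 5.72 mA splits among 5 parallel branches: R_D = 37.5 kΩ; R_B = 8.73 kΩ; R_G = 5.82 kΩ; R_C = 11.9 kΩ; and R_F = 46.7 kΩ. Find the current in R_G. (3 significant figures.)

I ≈ 2.35 mA

Conductances: ΣG = 1/37.5 + 1/8.73 + 1/5.82 + 1/11.9 + 1/46.7 = 0.4185 (1/kΩ).
R_G takes the fraction G_k/ΣG = 0.1718/0.4185 = 0.4106, so I = 5.72 × 0.4106 = 2.349 mA.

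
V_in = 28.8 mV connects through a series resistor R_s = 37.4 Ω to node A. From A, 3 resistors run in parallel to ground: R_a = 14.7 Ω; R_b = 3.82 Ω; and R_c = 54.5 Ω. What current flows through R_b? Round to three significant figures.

I ≈ 0.538 mA

Parallel bank: R_p = 1/(1/14.7 + 1/3.82 + 1/54.5) = 2.872 Ω.
V_A by voltage divider: V_A = 28.8 × 2.872/(37.4 + 2.872) = 2.054 mV.
Branch current I = V_A/R_b = 2.054/3.82 = 0.5377 mA.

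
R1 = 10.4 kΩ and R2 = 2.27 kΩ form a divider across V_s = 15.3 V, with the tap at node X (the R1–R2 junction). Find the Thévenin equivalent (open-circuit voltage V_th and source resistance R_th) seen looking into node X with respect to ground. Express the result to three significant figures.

V_th ≈ 2.74 V, R_th ≈ 1.86 kΩ

Open-circuit (no load on X): V_th = V_s · R2/(R1 + R2) = 15.3 × 2.27/(10.40 + 2.27) = 2.741 V.
Looking into X with the source shorted: R_th = R1·R2/(R1+R2) = 10.40 × 2.27/12.67 = 1.863 kΩ.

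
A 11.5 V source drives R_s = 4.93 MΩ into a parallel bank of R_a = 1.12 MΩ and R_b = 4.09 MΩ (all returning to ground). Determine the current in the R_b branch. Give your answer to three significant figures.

Equivalent of the parallel group: R_p = 0.8792 MΩ.
V_A = 11.5 × 0.8792/5.809 = 1.741 V.
I(R_b) = V_A / R_b = 1.741/4.09 = 0.4256 µA.

I ≈ 0.426 µA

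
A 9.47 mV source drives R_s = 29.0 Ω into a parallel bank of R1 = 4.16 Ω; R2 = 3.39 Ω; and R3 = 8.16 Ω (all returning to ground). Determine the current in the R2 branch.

Combine the parallel branches: R_p = (1/4.16 + 1/3.39 + 1/8.16)⁻¹ = 1.520 Ω.
Node voltage V_A = V_in · R_p/(R_s + R_p) = 9.47 × 0.04980 = 0.4716 mV.
I(R2) = V_A / R2 = 0.4716/3.39 = 0.1391 mA.

I ≈ 0.139 mA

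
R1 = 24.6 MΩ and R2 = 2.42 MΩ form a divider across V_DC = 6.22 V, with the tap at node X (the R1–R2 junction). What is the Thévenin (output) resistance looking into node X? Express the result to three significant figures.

R_th ≈ 2.20 MΩ

Zeroing V_DC shorts the top of R1 to ground, so R_th = R1 ‖ R2 = 2.203 MΩ.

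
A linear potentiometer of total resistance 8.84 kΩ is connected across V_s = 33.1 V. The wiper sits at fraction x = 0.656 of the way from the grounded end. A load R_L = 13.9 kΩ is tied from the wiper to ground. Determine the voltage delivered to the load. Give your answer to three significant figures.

Lower segment x·R_p = 5.799 kΩ; upper segment (1−x)·R_p = 3.041 kΩ.
R_L loads the lower segment: effective lower R = 4.092 kΩ.
Loaded-divider output: V_out = 33.1 × 0.5737 = 18.99 V.

V_out ≈ 19.0 V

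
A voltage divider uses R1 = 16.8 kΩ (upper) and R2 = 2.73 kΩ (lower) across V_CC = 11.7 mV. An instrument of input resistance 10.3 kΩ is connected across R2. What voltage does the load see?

V_out ≈ 1.33 mV

First combine the lower leg with the load: R2 ‖ R_L = 2.158 kΩ.
Now apply the divider: V_out = 11.7 × 0.1138 = 1.332 mV.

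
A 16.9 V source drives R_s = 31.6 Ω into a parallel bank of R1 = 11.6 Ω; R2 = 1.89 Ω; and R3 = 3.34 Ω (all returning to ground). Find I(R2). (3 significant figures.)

I ≈ 0.299 A

Equivalent of the parallel group: R_p = 1.093 Ω.
V_A by voltage divider: V_A = 16.9 × 1.093/(31.6 + 1.093) = 0.5651 V.
Branch current I = V_A/R2 = 0.5651/1.89 = 0.2990 A.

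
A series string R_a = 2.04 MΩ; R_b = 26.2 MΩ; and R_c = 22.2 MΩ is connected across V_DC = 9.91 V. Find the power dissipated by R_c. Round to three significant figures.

P ≈ 0.857 µW

The common current is I = 9.91/50.44 = 0.1965 µA.
P = I²R = 0.03860 × 22.2 = 0.8569 µW.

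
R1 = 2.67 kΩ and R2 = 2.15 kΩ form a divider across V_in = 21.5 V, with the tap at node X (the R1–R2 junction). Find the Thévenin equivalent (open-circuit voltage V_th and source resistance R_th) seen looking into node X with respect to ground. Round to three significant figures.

V_th ≈ 9.59 V, R_th ≈ 1.19 kΩ

Open-circuit (no load on X): V_th = V_in · R2/(R1 + R2) = 21.5 × 2.15/(2.670 + 2.15) = 9.590 V.
Looking into X with the source shorted: R_th = R1·R2/(R1+R2) = 2.670 × 2.15/4.820 = 1.191 kΩ.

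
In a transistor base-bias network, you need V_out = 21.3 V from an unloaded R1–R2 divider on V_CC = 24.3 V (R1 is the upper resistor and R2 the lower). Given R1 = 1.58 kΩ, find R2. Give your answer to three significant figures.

R2 ≈ 11.2 kΩ

V_out/V_CC = R2/(R1+R2) = 0.8765.
Rearranging, R2 = R1·k/(1−k) = 1.58 × 7.100 = 11.22 kΩ.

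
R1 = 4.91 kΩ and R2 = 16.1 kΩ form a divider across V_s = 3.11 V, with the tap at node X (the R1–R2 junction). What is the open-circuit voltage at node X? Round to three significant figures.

V_th is the unloaded tap voltage: V_s · R2/(R1+R2) = 3.11 × 0.7663 = 2.383 V.

V_th ≈ 2.38 V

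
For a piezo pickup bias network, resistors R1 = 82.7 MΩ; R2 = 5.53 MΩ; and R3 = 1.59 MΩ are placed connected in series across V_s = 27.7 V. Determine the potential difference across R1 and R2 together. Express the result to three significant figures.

ΣR = 82.7 + 5.53 + 1.59 = 89.82 MΩ.
R_{R1..R2} = 82.7 + 5.53 = 88.23 MΩ.
V = V_s · R/ΣR = 27.7 × 0.9823 = 27.21 V.

V ≈ 27.2 V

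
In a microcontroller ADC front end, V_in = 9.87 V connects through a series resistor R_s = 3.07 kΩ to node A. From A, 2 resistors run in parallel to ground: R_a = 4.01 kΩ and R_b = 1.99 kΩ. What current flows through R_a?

I ≈ 0.744 mA

Combine the parallel branches: R_p = (1/4.01 + 1/1.99)⁻¹ = 1.330 kΩ.
V_A by voltage divider: V_A = 9.87 × 1.330/(3.07 + 1.330) = 2.983 V.
I(R_a) = V_A / R_a = 2.983/4.01 = 0.7440 mA.
(Equivalently: I_total = 2.243 mA, then current-divider fraction G_k/ΣG = 0.3317.)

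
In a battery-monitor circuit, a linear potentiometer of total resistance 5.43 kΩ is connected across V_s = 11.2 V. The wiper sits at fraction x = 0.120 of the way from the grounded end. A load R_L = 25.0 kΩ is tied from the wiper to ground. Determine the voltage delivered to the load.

Lower segment x·R_p = 0.6516 kΩ; upper segment (1−x)·R_p = 4.778 kΩ.
R_L loads the lower segment: effective lower R = 0.6350 kΩ.
Then V_out = V_s · 0.6350/(4.778 + 0.6350) = 1.314 V.
(Unloaded: V_out = x·V_s = 1.34 V.)

V_out ≈ 1.31 V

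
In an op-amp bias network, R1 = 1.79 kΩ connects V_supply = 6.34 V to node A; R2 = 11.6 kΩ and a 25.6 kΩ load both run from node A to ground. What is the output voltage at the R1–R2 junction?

V_out ≈ 5.18 V

First combine the lower leg with the load: R2 ‖ R_L = 7.983 kΩ.
Now apply the divider: V_out = 6.34 × 0.8168 = 5.179 V.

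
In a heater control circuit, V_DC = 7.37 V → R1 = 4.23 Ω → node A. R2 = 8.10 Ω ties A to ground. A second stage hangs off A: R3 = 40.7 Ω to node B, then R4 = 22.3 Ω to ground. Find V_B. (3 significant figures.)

Looking into the second stage from A: R3 + R4 = 63.00 Ω appears in parallel with R2.
R2 ‖ (R3+R4) = 7.177 Ω.
So V_A = 7.37 × 0.6292 = 4.637 V.
Stage 2 is unloaded, so V_B = V_A · R4/(R3+R4) = 4.637 × 22.3/63.00 = 1.641 V.

V_B ≈ 1.64 V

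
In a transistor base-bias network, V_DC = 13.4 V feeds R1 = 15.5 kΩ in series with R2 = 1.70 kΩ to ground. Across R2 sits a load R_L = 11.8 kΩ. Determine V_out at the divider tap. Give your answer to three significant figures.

The load sits in parallel with R2, giving an effective lower resistance R2' = R2·R_L/(R2+R_L) = 1.486 kΩ.
Then V_out = V_DC · R2'/(R1 + R2') = 13.4 × 1.486/16.99 = 1.172 V.
(Unloaded it would be 1.32 V; the load pulls it down.)

V_out ≈ 1.17 V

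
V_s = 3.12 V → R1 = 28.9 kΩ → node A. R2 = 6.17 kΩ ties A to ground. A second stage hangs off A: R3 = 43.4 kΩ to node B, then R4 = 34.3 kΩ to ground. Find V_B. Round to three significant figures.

Looking into the second stage from A: R3 + R4 = 77.70 kΩ appears in parallel with R2.
R2 ‖ (R3+R4) = 5.716 kΩ.
First divider: V_A = V_s · 5.716/(28.9 + 5.716) = 0.5152 V.
Stage 2 is unloaded, so V_B = V_A · R4/(R3+R4) = 0.5152 × 34.3/77.70 = 0.2274 V.

V_B ≈ 0.227 V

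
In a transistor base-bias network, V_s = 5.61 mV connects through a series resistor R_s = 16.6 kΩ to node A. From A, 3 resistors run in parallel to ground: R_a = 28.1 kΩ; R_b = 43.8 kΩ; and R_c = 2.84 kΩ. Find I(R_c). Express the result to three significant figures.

Parallel bank: R_p = 1/(1/28.1 + 1/43.8 + 1/2.84) = 2.436 kΩ.
Node voltage V_A = V_s · R_p/(R_s + R_p) = 5.61 × 0.1280 = 0.7179 mV.
Branch current I = V_A/R_c = 0.7179/2.84 = 0.2528 µA.

I ≈ 0.253 µA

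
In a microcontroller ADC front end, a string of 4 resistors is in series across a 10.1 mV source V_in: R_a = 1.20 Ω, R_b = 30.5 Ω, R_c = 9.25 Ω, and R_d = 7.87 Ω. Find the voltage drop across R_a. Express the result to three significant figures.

Total series resistance ΣR = 1.20 + 30.5 + 9.25 + 7.87 = 48.82 Ω.
By the voltage-divider rule, V = 10.1 × 1.200/48.82 = 0.2483 mV.

V ≈ 0.248 mV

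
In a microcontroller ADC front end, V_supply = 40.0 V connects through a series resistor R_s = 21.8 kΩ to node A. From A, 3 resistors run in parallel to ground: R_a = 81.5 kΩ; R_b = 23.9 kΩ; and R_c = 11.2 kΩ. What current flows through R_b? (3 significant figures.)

Parallel bank: R_p = 1/(1/81.5 + 1/23.9 + 1/11.2) = 6.974 kΩ.
V_A = 40.0 × 6.974/28.77 = 9.695 V.
I(R_b) = V_A / R_b = 9.695/23.9 = 0.4056 mA.
(Equivalently: I_total = 1.390 mA, then current-divider fraction G_k/ΣG = 0.2918.)

I ≈ 0.406 mA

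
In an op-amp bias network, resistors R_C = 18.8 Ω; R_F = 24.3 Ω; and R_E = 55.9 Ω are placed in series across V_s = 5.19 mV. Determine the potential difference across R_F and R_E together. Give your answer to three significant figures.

V ≈ 4.20 mV

Total series resistance ΣR = 18.8 + 24.3 + 55.9 = 99.00 Ω.
R_{R_F..R_E} = 24.3 + 55.9 = 80.20 Ω.
Voltage divider: V = V_s · (80.20 / 99.00) = 5.19 × 0.8101 = 4.204 mV.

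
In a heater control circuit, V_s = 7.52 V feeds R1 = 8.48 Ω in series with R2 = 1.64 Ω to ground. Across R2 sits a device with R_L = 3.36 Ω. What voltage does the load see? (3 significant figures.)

V_out ≈ 0.865 V

The load sits in parallel with R2, giving an effective lower resistance R2' = R2·R_L/(R2+R_L) = 1.102 Ω.
Now apply the divider: V_out = 7.52 × 0.1150 = 0.8649 V.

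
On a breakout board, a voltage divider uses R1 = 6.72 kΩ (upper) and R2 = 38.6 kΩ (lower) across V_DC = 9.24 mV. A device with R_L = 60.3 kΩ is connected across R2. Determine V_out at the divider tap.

First combine the lower leg with the load: R2 ‖ R_L = 23.53 kΩ.
Now apply the divider: V_out = 9.24 × 0.7779 = 7.188 mV.
(Unloaded it would be 7.87 mV; the load pulls it down.)

V_out ≈ 7.19 mV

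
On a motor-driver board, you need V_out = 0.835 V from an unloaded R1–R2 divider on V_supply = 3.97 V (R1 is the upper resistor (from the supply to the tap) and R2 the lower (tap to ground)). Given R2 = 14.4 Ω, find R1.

R1 ≈ 54.1 Ω

Required fraction k = V_out/V_supply = 0.2103.
So R1 = R2 · (V_supply/V_out − 1) = 14.4 × (3.97/0.835 − 1) = 14.4 × 3.754 = 54.06 Ω.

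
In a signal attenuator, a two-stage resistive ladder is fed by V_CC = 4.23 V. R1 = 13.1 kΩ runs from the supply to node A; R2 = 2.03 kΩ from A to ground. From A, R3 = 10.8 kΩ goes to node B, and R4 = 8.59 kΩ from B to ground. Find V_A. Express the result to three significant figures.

V_A ≈ 0.520 V

The second stage (R3 + R4 = 19.39 kΩ) loads node A in parallel with R2.
Effective lower resistance at A: R2 ‖ 19.39 = 1.838 kΩ.
V_A = 4.23 × 1.838/(13.1 + 1.838) = 0.5204 V.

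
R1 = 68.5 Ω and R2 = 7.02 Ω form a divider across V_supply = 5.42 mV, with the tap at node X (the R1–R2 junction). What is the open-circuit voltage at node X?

V_th ≈ 0.504 mV

Open-circuit (no load on X): V_th = V_supply · R2/(R1 + R2) = 5.42 × 7.02/(68.50 + 7.02) = 0.5038 mV.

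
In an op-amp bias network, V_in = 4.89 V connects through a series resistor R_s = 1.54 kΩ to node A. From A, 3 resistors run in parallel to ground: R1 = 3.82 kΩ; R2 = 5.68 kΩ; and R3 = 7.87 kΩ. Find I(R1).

Equivalent of the parallel group: R_p = 1.770 kΩ.
Node voltage V_A = V_in · R_p/(R_s + R_p) = 4.89 × 0.5348 = 2.615 V.
Branch current I = V_A/R1 = 2.615/3.82 = 0.6846 mA.

I ≈ 0.685 mA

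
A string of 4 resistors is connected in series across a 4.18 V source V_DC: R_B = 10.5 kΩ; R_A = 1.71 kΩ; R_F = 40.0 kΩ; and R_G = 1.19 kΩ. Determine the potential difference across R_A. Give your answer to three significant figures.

ΣR = 10.5 + 1.71 + 40.0 + 1.19 = 53.40 kΩ.
By the voltage-divider rule, V = 4.18 × 1.710/53.40 = 0.1339 V.

V ≈ 0.134 V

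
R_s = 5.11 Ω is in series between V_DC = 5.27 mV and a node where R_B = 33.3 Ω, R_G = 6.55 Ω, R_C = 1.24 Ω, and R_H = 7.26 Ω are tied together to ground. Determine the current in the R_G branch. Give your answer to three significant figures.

Parallel bank: R_p = 1/(1/33.3 + 1/6.55 + 1/1.24 + 1/7.26) = 0.8874 Ω.
Node voltage V_A = V_DC · R_p/(R_s + R_p) = 5.27 × 0.1480 = 0.7798 mV.
I(R_G) = V_A / R_G = 0.7798/6.55 = 0.1190 mA.

I ≈ 0.119 mA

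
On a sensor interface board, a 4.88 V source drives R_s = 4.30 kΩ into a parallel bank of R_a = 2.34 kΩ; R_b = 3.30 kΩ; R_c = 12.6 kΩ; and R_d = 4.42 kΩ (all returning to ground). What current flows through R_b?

I ≈ 0.271 mA

Combine the parallel branches: R_p = (1/2.34 + 1/3.30 + 1/12.6 + 1/4.42)⁻¹ = 0.9653 kΩ.
V_A = 4.88 × 0.9653/5.265 = 0.8946 V.
Branch current I = V_A/R_b = 0.8946/3.30 = 0.2711 mA.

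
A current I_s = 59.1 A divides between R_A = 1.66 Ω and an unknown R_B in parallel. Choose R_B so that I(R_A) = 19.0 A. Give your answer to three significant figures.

R_B ≈ 0.787 Ω

In a two-way split, I_A/I_s = R_B/(R_A + R_B).
With f = 0.3215, R_B = R_A · f/(1−f) = 1.66 × 0.4738 = 0.7865 Ω.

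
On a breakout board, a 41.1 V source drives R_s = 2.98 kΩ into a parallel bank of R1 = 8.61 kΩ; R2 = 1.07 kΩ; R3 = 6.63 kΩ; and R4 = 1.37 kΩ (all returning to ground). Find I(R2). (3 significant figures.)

I ≈ 5.69 mA

Parallel bank: R_p = 1/(1/8.61 + 1/1.07 + 1/6.63 + 1/1.37) = 0.5177 kΩ.
V_A by voltage divider: V_A = 41.1 × 0.5177/(2.98 + 0.5177) = 6.084 V.
I(R2) = V_A / R2 = 6.084/1.07 = 5.686 mA.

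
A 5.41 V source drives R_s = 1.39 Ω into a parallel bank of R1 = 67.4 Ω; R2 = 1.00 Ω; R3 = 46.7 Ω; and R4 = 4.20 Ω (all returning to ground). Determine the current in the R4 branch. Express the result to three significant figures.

Parallel bank: R_p = 1/(1/67.4 + 1/1.00 + 1/46.7 + 1/4.20) = 0.7847 Ω.
V_A = 5.41 × 0.7847/2.175 = 1.952 V.
I(R4) = V_A / R4 = 1.952/4.20 = 0.4648 A.
(Equivalently: I_total = 2.488 A, then current-divider fraction G_k/ΣG = 0.1868.)

I ≈ 0.465 A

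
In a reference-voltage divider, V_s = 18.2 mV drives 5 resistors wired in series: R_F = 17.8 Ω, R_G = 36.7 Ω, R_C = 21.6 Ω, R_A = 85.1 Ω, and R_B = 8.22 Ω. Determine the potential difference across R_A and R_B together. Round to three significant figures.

ΣR = 17.8 + 36.7 + 21.6 + 85.1 + 8.22 = 169.4 Ω.
R_{R_A..R_B} = 85.1 + 8.22 = 93.32 Ω.
Voltage divider: V = V_s · (93.32 / 169.4) = 18.2 × 0.5508 = 10.02 mV.

V ≈ 10.0 mV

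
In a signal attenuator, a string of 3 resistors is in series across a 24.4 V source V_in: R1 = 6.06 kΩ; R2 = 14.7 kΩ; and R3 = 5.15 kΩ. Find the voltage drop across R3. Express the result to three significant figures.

V ≈ 4.85 V

ΣR = 6.06 + 14.7 + 5.15 = 25.91 kΩ.
V = V_in · R/ΣR = 24.4 × 0.1988 = 4.850 V.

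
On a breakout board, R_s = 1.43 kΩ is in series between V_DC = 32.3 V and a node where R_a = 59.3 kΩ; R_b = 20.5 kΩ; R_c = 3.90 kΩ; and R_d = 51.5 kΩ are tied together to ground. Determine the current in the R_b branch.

I ≈ 1.06 mA

Parallel bank: R_p = 1/(1/59.3 + 1/20.5 + 1/3.90 + 1/51.5) = 2.929 kΩ.
Node voltage V_A = V_DC · R_p/(R_s + R_p) = 32.3 × 0.6719 = 21.70 V.
I(R_b) = V_A / R_b = 21.70/20.5 = 1.059 mA.
(Check via current divider: I_total = 7.411 mA; share G_k/ΣG = 0.1429 → same result.)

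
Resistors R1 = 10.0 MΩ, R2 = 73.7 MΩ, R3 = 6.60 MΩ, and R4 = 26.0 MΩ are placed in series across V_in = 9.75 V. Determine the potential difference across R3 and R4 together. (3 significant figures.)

Series total: ΣR = 10.0 + 73.7 + 6.60 + 26.0 = 116.3 MΩ.
R_{R3..R4} = 6.60 + 26.0 = 32.60 MΩ.
By the voltage-divider rule, V = 9.75 × 32.60/116.3 = 2.733 V.

V ≈ 2.73 V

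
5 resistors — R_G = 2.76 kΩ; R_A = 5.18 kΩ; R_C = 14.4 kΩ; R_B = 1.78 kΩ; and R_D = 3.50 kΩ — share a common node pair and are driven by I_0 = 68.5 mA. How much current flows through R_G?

I ≈ 16.9 mA

ΣG = 1/2.76 + 1/5.18 + 1/14.4 + 1/1.78 + 1/3.50 = 1.472.
R_G takes the fraction G_k/ΣG = 0.3623/1.472 = 0.2461, so I = 68.5 × 0.2461 = 16.86 mA.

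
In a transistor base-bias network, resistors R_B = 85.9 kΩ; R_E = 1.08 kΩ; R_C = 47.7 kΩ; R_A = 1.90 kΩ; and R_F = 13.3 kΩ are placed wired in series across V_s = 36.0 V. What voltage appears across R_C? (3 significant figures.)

ΣR = 85.9 + 1.08 + 47.7 + 1.90 + 13.3 = 149.9 kΩ.
By the voltage-divider rule, V = 36.0 × 47.70/149.9 = 11.46 V.

V ≈ 11.5 V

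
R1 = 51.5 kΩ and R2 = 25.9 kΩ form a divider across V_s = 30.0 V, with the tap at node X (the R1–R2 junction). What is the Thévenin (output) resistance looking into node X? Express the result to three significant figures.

Looking into X with the source shorted: R_th = R1·R2/(R1+R2) = 51.50 × 25.9/77.40 = 17.23 kΩ.

R_th ≈ 17.2 kΩ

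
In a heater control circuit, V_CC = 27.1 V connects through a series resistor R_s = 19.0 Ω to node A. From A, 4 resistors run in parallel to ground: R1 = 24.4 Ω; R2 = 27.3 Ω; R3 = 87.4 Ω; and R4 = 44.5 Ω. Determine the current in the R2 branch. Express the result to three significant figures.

Parallel bank: R_p = 1/(1/24.4 + 1/27.3 + 1/87.4 + 1/44.5) = 8.966 Ω.
Node voltage V_A = V_CC · R_p/(R_s + R_p) = 27.1 × 0.3206 = 8.689 V.
I(R2) = V_A / R2 = 8.689/27.3 = 0.3183 A.
(Check via current divider: I_total = 0.9690 A; share G_k/ΣG = 0.3284 → same result.)

I ≈ 0.318 A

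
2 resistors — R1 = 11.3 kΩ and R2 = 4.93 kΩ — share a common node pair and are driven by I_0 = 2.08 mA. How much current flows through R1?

With just two branches, the current splits inversely with resistance.
So I = 2.08 × 4.93/16.23 = 0.6318 mA.

I ≈ 0.632 mA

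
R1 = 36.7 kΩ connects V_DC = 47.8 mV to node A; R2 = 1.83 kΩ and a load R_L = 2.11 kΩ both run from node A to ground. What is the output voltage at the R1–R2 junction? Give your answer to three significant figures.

R2 ‖ R_L = (1.83 × 2.11)/(1.83 + 2.11) = 0.9800 kΩ.
Now apply the divider: V_out = 47.8 × 0.02601 = 1.243 mV.

V_out ≈ 1.24 mV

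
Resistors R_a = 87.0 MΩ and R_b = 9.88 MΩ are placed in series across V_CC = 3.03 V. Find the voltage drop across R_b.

ΣR = 87.0 + 9.88 = 96.88 MΩ.
Voltage divider: V = V_CC · (9.880 / 96.88) = 3.03 × 0.1020 = 0.3090 V.

V ≈ 0.309 V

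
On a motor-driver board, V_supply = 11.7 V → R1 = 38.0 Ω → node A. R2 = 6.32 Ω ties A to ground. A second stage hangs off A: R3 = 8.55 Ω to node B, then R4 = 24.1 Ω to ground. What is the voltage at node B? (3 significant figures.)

Looking into the second stage from A: R3 + R4 = 32.65 Ω appears in parallel with R2.
Effective lower resistance at A: R2 ‖ 32.65 = 5.295 Ω.
V_A = 11.7 × 5.295/(38.0 + 5.295) = 1.431 V.
Stage 2 is unloaded, so V_B = V_A · R4/(R3+R4) = 1.431 × 24.1/32.65 = 1.056 V.

V_B ≈ 1.06 V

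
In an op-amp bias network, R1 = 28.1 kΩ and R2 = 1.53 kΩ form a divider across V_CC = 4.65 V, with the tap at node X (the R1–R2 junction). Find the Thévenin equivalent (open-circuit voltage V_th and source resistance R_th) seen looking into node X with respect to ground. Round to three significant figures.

V_th ≈ 0.240 V, R_th ≈ 1.45 kΩ

Open-circuit (no load on X): V_th = V_CC · R2/(R1 + R2) = 4.65 × 1.53/(28.10 + 1.53) = 0.2401 V.
Zeroing V_CC shorts the top of R1 to ground, so R_th = R1 ‖ R2 = 1.451 kΩ.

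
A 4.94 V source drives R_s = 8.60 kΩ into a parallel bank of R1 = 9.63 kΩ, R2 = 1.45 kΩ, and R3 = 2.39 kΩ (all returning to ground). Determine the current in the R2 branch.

I ≈ 0.298 mA

Equivalent of the parallel group: R_p = 0.8251 kΩ.
V_A = 4.94 × 0.8251/9.425 = 0.4325 V.
I(R2) = V_A / R2 = 0.4325/1.45 = 0.2983 mA.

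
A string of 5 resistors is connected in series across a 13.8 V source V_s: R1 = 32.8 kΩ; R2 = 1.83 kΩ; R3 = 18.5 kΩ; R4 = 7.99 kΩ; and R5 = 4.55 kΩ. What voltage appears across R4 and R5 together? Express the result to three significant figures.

V ≈ 2.64 V

ΣR = 32.8 + 1.83 + 18.5 + 7.99 + 4.55 = 65.67 kΩ.
R_{R4..R5} = 7.99 + 4.55 = 12.54 kΩ.
V = V_s · R/ΣR = 13.8 × 0.1910 = 2.635 V.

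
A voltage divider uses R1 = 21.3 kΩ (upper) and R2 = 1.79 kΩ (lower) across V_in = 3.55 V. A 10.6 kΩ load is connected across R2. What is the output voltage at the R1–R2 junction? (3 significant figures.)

The load sits in parallel with R2, giving an effective lower resistance R2' = R2·R_L/(R2+R_L) = 1.531 kΩ.
Now apply the divider: V_out = 3.55 × 0.06707 = 0.2381 V.

V_out ≈ 0.238 V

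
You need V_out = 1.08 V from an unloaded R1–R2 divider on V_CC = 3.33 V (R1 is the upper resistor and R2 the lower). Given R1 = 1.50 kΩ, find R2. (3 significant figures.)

R2 ≈ 0.720 kΩ

Required fraction k = V_out/V_CC = 0.3243.
R2 = R1 · 0.3243/(1 − 0.3243) = 0.7200 kΩ.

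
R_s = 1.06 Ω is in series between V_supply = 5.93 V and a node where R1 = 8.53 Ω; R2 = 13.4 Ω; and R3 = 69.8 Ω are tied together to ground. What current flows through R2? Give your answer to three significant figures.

Parallel bank: R_p = 1/(1/8.53 + 1/13.4 + 1/69.8) = 4.850 Ω.
V_A by voltage divider: V_A = 5.93 × 4.850/(1.06 + 4.850) = 4.866 V.
I(R2) = V_A / R2 = 4.866/13.4 = 0.3632 A.

I ≈ 0.363 A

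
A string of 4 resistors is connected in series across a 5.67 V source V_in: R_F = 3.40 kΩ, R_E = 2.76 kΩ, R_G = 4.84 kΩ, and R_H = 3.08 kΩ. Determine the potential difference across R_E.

Total series resistance ΣR = 3.40 + 2.76 + 4.84 + 3.08 = 14.08 kΩ.
V = V_in · R/ΣR = 5.67 × 0.1960 = 1.111 V.

V ≈ 1.11 V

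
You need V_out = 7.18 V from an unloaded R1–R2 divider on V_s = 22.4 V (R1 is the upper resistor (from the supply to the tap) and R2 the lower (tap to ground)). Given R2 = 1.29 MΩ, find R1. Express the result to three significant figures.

V_out/V_s = R2/(R1+R2) = 0.3205.
Rearranging, R1 = R2·(1−k)/k = 1.29 × 2.120 = 2.735 MΩ.

R1 ≈ 2.73 MΩ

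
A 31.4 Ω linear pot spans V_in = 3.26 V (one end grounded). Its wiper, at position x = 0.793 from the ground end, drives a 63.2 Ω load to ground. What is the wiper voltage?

V_out ≈ 2.39 V

The pot divides into 6.500 Ω above the wiper and 24.90 Ω below.
(x·R_p) ‖ R_L = 17.86 Ω.
Loaded-divider output: V_out = 3.26 × 0.7332 = 2.390 V.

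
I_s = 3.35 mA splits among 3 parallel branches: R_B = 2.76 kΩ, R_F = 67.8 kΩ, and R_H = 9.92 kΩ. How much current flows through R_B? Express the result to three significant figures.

I ≈ 2.54 mA

Total conductance ΣG = 1/2.76 + 1/67.8 + 1/9.92 = 0.4779 (units of 1/kΩ).
R_B takes the fraction G_k/ΣG = 0.3623/0.4779 = 0.7582, so I = 3.35 × 0.7582 = 2.540 mA.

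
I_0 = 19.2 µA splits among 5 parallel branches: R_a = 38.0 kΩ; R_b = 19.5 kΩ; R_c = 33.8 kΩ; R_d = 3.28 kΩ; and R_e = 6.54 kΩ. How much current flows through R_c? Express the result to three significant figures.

I ≈ 1.01 µA

ΣG = 1/38.0 + 1/19.5 + 1/33.8 + 1/3.28 + 1/6.54 = 0.5650.
R_c takes the fraction G_k/ΣG = 0.02959/0.5650 = 0.05237, so I = 19.2 × 0.05237 = 1.005 µA.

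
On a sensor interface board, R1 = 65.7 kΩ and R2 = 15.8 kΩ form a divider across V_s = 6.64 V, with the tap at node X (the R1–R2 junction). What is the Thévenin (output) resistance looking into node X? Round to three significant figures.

R_th ≈ 12.7 kΩ

With V_s suppressed (replaced by a short), R_th = R1 ‖ R2 = (65.70 × 15.8)/(65.70 + 15.8) = 12.74 kΩ.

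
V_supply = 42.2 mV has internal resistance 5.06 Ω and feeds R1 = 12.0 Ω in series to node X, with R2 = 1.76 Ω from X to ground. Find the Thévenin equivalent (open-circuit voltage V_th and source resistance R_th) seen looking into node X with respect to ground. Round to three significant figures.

V_th ≈ 3.95 mV, R_th ≈ 1.60 Ω

R1' = 5.06 + 12.0 = 17.06 Ω (source resistance + R1).
With X open, the divider is unloaded: V_th = 42.2 × 1.76/18.82 = 3.946 mV.
Looking into X with the source shorted: R_th = R1'·R2/(R1'+R2) = 17.06 × 1.76/18.82 = 1.595 Ω.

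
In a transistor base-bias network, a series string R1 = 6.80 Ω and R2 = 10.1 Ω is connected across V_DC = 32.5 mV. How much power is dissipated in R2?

ΣR = 16.90 Ω → I = 32.5/16.90 = 1.923 mA.
P = I²R = 3.698 × 10.1 = 37.35 µW.

P ≈ 37.4 µW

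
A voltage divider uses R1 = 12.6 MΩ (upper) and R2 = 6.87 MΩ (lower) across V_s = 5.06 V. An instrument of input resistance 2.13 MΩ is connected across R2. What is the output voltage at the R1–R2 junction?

R2 ‖ R_L = (6.87 × 2.13)/(6.87 + 2.13) = 1.626 MΩ.
Voltage divider with the loaded lower leg: V_out = 5.06 × 1.626/(12.6 + 1.626) = 5.06 × 0.1143 = 0.5783 V.
(Unloaded it would be 1.79 V; the load pulls it down.)

V_out ≈ 0.578 V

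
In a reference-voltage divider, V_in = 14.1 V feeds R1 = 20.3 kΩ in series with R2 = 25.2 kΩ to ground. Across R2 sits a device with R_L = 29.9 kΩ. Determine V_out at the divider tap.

First combine the lower leg with the load: R2 ‖ R_L = 13.67 kΩ.
Voltage divider with the loaded lower leg: V_out = 14.1 × 13.67/(20.3 + 13.67) = 14.1 × 0.4025 = 5.675 V.

V_out ≈ 5.68 V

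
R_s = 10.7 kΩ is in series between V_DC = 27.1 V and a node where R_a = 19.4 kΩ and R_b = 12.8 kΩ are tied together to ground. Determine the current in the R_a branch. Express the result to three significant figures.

Combine the parallel branches: R_p = (1/19.4 + 1/12.8)⁻¹ = 7.712 kΩ.
V_A = 27.1 × 7.712/18.41 = 11.35 V.
I(R_a) = V_A / R_a = 11.35/19.4 = 0.5851 mA.
(Equivalently: I_total = 1.472 mA, then current-divider fraction G_k/ΣG = 0.3975.)

I ≈ 0.585 mA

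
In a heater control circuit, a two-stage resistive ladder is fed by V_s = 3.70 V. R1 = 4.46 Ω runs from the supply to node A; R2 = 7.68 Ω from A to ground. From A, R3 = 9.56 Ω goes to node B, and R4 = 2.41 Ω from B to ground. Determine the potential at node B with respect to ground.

V_B ≈ 0.381 V

Node A sees R2 in parallel with the series input of stage 2, R3 + R4 = 11.97 Ω.
Effective lower resistance at A: R2 ‖ 11.97 = 4.678 Ω.
First divider: V_A = V_s · 4.678/(4.46 + 4.678) = 1.894 V.
Stage 2 is unloaded, so V_B = V_A · R4/(R3+R4) = 1.894 × 2.41/11.97 = 0.3814 V.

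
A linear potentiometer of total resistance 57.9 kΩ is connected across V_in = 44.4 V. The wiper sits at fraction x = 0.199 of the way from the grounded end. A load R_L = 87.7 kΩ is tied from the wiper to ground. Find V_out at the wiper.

Split the track: R_lower = x·R_p = 11.52 kΩ, R_upper = (1−x)·R_p = 46.38 kΩ.
R_L loads the lower segment: effective lower R = 10.18 kΩ.
Loaded-divider output: V_out = 44.4 × 0.1801 = 7.994 V.

V_out ≈ 7.99 V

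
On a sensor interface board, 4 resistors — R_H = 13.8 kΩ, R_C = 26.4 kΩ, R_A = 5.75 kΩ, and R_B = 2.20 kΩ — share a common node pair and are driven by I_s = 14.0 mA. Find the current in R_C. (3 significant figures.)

I ≈ 0.718 mA

ΣG = 1/13.8 + 1/26.4 + 1/5.75 + 1/2.20 = 0.7388.
R_C takes the fraction G_k/ΣG = 0.03788/0.7388 = 0.05127, so I = 14.0 × 0.05127 = 0.7178 mA.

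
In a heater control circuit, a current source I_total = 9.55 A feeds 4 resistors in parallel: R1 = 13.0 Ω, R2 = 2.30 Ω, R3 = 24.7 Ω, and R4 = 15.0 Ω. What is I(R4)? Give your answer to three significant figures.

Conductances: ΣG = 1/13.0 + 1/2.30 + 1/24.7 + 1/15.0 = 0.6189 (1/Ω).
Current divider: I(R4) = I_total · G_k/ΣG = 9.55 × (0.06667/0.6189) = 9.55 × 0.1077 = 1.029 A.

I ≈ 1.03 A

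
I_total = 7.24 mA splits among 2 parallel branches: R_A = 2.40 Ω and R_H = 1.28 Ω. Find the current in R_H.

I ≈ 4.72 mA

For two parallel branches, I_k = I_total · (other R)/(sum of R).
So I = 7.24 × 2.40/3.680 = 4.722 mA.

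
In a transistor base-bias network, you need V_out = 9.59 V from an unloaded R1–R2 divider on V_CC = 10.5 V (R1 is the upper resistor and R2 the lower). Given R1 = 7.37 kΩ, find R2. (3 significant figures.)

Required fraction k = V_out/V_CC = 0.9133.
Rearranging, R2 = R1·k/(1−k) = 7.37 × 10.54 = 77.67 kΩ.

R2 ≈ 77.7 kΩ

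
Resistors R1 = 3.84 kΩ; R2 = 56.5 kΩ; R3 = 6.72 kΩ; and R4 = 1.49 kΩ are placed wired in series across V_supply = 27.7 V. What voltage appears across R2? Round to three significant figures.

V ≈ 22.8 V

Total series resistance ΣR = 3.84 + 56.5 + 6.72 + 1.49 = 68.55 kΩ.
By the voltage-divider rule, V = 27.7 × 56.50/68.55 = 22.83 V.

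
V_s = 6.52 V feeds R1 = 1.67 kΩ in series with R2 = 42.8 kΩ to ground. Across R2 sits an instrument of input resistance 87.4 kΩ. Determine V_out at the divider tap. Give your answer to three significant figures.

The load sits in parallel with R2, giving an effective lower resistance R2' = R2·R_L/(R2+R_L) = 28.73 kΩ.
Voltage divider with the loaded lower leg: V_out = 6.52 × 28.73/(1.67 + 28.73) = 6.52 × 0.9451 = 6.162 V.
(Unloaded it would be 6.28 V; the load pulls it down.)

V_out ≈ 6.16 V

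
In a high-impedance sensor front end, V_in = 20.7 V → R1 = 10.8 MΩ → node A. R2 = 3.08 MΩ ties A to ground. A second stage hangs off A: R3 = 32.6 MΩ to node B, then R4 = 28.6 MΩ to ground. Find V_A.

The second stage (R3 + R4 = 61.20 MΩ) loads node A in parallel with R2.
R2 ‖ (R3+R4) = 2.932 MΩ.
So V_A = 20.7 × 0.2135 = 4.420 V.

V_A ≈ 4.42 V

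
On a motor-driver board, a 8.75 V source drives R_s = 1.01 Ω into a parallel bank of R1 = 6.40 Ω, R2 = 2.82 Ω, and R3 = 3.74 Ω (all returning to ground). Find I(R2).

Combine the parallel branches: R_p = (1/6.40 + 1/2.82 + 1/3.74)⁻¹ = 1.285 Ω.
V_A by voltage divider: V_A = 8.75 × 1.285/(1.01 + 1.285) = 4.899 V.
I(R2) = V_A / R2 = 4.899/2.82 = 1.737 A.

I ≈ 1.74 A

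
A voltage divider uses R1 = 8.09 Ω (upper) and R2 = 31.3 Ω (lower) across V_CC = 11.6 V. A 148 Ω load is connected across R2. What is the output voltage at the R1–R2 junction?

V_out ≈ 8.83 V

R2 ‖ R_L = (31.3 × 148)/(31.3 + 148) = 25.84 Ω.
Then V_out = V_CC · R2'/(R1 + R2') = 11.6 × 25.84/33.93 = 8.834 V.
(Unloaded it would be 9.22 V; the load pulls it down.)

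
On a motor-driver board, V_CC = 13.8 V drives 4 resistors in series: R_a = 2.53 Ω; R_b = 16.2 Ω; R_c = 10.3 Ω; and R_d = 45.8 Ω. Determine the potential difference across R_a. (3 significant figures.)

V ≈ 0.467 V

ΣR = 2.53 + 16.2 + 10.3 + 45.8 = 74.83 Ω.
V = V_CC · R/ΣR = 13.8 × 0.03381 = 0.4666 V.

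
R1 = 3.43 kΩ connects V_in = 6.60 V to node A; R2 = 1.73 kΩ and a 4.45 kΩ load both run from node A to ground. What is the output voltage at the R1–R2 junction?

The load sits in parallel with R2, giving an effective lower resistance R2' = R2·R_L/(R2+R_L) = 1.246 kΩ.
Then V_out = V_in · R2'/(R1 + R2') = 6.60 × 1.246/4.676 = 1.758 V.
(Unloaded it would be 2.21 V; the load pulls it down.)

V_out ≈ 1.76 V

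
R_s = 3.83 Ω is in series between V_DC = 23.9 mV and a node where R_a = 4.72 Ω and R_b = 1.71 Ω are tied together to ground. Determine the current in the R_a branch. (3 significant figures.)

I ≈ 1.25 mA

Equivalent of the parallel group: R_p = 1.255 Ω.
V_A by voltage divider: V_A = 23.9 × 1.255/(3.83 + 1.255) = 5.899 mV.
I(R_a) = V_A / R_a = 5.899/4.72 = 1.250 mA.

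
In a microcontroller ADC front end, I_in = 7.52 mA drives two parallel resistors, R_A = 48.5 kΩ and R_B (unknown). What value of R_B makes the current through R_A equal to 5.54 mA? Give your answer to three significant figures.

R_B ≈ 136 kΩ

The fraction through R_A equals R_B/(R_A+R_B).
With f = 0.7367, R_B = R_A · f/(1−f) = 48.5 × 2.798 = 135.7 kΩ.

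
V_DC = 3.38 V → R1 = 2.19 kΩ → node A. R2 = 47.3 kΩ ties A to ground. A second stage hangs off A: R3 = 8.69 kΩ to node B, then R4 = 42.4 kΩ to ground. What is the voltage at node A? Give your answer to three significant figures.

The second stage (R3 + R4 = 51.09 kΩ) loads node A in parallel with R2.
R2 ‖ (R3+R4) = 24.56 kΩ.
First divider: V_A = V_DC · 24.56/(2.19 + 24.56) = 3.103 V.

V_A ≈ 3.10 V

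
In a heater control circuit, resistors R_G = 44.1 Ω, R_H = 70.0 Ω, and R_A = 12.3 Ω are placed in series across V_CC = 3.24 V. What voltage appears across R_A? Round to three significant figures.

V ≈ 0.315 V

Total series resistance ΣR = 44.1 + 70.0 + 12.3 = 126.4 Ω.
By the voltage-divider rule, V = 3.24 × 12.30/126.4 = 0.3153 V.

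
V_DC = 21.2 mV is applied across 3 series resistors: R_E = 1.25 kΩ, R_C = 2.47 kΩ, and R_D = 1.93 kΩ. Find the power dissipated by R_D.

P ≈ 27.2 nW

The common current is I = 21.2/5.650 = 3.752 µA.
V(R_D) = I·R = 7.242 mV; P = V·I = 7.242 × 3.752 = 27.17 nW.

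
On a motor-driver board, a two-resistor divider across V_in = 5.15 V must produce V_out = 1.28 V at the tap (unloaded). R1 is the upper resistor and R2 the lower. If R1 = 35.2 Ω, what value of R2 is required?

Required fraction k = V_out/V_in = 0.2485.
R2 = R1 · 0.2485/(1 − 0.2485) = 11.64 Ω.

R2 ≈ 11.6 Ω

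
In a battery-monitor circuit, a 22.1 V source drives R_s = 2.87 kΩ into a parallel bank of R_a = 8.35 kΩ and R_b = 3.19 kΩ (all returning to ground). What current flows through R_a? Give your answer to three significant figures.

Parallel bank: R_p = 1/(1/8.35 + 1/3.19) = 2.308 kΩ.
Node voltage V_A = V_in · R_p/(R_s + R_p) = 22.1 × 0.4458 = 9.851 V.
Branch current I = V_A/R_a = 9.851/8.35 = 1.180 mA.

I ≈ 1.18 mA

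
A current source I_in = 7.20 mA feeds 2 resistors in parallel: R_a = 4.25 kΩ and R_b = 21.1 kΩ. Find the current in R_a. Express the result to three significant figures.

I ≈ 5.99 mA

Two-branch current divider: I_k = I_in · R_other/(R_1 + R_2).
I(R_a) = 7.20 × 21.1/(4.25 + 21.1) = 7.20 × 0.8323 = 5.993 mA.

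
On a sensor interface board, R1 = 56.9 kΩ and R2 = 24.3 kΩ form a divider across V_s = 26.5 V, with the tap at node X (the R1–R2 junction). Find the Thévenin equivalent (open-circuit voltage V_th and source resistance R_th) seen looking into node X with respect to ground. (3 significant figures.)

V_th ≈ 7.93 V, R_th ≈ 17.0 kΩ

V_th is the unloaded tap voltage: V_s · R2/(R1+R2) = 26.5 × 0.2993 = 7.930 V.
Looking into X with the source shorted: R_th = R1·R2/(R1+R2) = 56.90 × 24.3/81.20 = 17.03 kΩ.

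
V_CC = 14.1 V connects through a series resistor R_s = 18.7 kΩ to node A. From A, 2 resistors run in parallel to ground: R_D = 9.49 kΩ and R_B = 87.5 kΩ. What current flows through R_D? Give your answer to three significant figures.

Equivalent of the parallel group: R_p = 8.561 kΩ.
Node voltage V_A = V_CC · R_p/(R_s + R_p) = 14.1 × 0.3140 = 4.428 V.
I(R_D) = V_A / R_D = 4.428/9.49 = 0.4666 mA.

I ≈ 0.467 mA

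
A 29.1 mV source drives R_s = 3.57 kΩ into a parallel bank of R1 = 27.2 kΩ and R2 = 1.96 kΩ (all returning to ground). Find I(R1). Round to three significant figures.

I ≈ 0.362 µA

Parallel bank: R_p = 1/(1/27.2 + 1/1.96) = 1.828 kΩ.
Node voltage V_A = V_s · R_p/(R_s + R_p) = 29.1 × 0.3387 = 9.855 mV.
I(R1) = V_A / R1 = 9.855/27.2 = 0.3623 µA.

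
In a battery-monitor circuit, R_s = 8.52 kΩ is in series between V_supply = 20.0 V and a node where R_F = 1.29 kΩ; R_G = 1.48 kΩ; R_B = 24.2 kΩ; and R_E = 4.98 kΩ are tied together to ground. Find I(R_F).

Equivalent of the parallel group: R_p = 0.5907 kΩ.
V_A by voltage divider: V_A = 20.0 × 0.5907/(8.52 + 0.5907) = 1.297 V.
Branch current I = V_A/R_F = 1.297/1.29 = 1.005 mA.

I ≈ 1.01 mA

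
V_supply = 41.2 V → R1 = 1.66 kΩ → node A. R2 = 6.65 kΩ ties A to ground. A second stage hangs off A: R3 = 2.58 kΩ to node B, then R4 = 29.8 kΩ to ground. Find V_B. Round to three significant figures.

V_B ≈ 29.1 V

The second stage (R3 + R4 = 32.38 kΩ) loads node A in parallel with R2.
Effective lower resistance at A: R2 ‖ 32.38 = 5.517 kΩ.
V_A = 41.2 × 5.517/(1.66 + 5.517) = 31.67 V.
V_B = V_A × 0.9203 = 29.15 V.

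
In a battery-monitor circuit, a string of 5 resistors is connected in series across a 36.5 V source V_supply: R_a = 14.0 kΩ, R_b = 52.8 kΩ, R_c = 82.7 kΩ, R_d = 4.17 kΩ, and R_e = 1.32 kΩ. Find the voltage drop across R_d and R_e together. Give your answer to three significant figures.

V ≈ 1.29 V

Total series resistance ΣR = 14.0 + 52.8 + 82.7 + 4.17 + 1.32 = 155.0 kΩ.
R_{R_d..R_e} = 4.17 + 1.32 = 5.490 kΩ.
By the voltage-divider rule, V = 36.5 × 5.490/155.0 = 1.293 V.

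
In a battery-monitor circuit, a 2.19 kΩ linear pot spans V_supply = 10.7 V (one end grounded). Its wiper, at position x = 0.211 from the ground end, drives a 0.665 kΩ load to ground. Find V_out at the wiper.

V_out ≈ 1.46 V

Lower segment x·R_p = 0.4621 kΩ; upper segment (1−x)·R_p = 1.728 kΩ.
(x·R_p) ‖ R_L = 0.2726 kΩ.
Loaded-divider output: V_out = 10.7 × 0.1363 = 1.458 V.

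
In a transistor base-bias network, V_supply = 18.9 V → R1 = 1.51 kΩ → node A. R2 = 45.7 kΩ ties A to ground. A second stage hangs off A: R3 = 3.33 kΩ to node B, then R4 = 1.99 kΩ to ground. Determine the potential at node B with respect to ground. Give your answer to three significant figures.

Node A sees R2 in parallel with the series input of stage 2, R3 + R4 = 5.320 kΩ.
R2 ‖ (R3+R4) = 4.765 kΩ.
So V_A = 18.9 × 0.7594 = 14.35 V.
Then the unloaded second divider: V_B = V_A × R4/(R3+R4) = 14.35 × 0.3741 = 5.369 V.

V_B ≈ 5.37 V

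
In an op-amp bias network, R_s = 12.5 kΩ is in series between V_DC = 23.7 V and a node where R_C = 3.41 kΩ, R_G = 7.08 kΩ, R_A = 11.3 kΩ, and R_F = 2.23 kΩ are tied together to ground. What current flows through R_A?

Equivalent of the parallel group: R_p = 1.029 kΩ.
V_A = 23.7 × 1.029/13.53 = 1.803 V.
I(R_A) = V_A / R_A = 1.803/11.3 = 0.1596 mA.
(Equivalently: I_total = 1.752 mA, then current-divider fraction G_k/ΣG = 0.09110.)

I ≈ 0.160 mA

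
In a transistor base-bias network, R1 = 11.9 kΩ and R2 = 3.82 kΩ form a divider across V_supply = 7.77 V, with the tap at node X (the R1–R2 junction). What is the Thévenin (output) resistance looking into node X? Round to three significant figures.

Zeroing V_supply shorts the top of R1 to ground, so R_th = R1 ‖ R2 = 2.892 kΩ.

R_th ≈ 2.89 kΩ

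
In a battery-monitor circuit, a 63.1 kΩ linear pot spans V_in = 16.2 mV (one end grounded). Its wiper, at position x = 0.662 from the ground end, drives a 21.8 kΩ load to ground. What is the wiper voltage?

V_out ≈ 6.51 mV

Split the track: R_lower = x·R_p = 41.77 kΩ, R_upper = (1−x)·R_p = 21.33 kΩ.
(x·R_p) ‖ R_L = 14.32 kΩ.
Loaded-divider output: V_out = 16.2 × 0.4018 = 6.509 mV.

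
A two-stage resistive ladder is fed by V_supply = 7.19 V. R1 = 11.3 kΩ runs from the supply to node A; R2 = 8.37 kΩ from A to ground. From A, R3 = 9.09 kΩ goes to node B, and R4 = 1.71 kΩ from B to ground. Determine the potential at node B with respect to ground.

V_B ≈ 0.335 V

Node A sees R2 in parallel with the series input of stage 2, R3 + R4 = 10.80 kΩ.
R2 ‖ (R3+R4) = 4.715 kΩ.
V_A = 7.19 × 4.715/(11.3 + 4.715) = 2.117 V.
Stage 2 is unloaded, so V_B = V_A · R4/(R3+R4) = 2.117 × 1.71/10.80 = 0.3352 V.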